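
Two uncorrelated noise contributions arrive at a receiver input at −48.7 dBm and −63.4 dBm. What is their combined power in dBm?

Convert to linear, add, convert back:
P₁ = 1.35×10⁻⁸ W, P₂ = 4.57×10⁻¹⁰ W
P_tot = 1.39×10⁻⁸ W → 10 log₁₀(P_tot / 10⁻³) = −48.6 dBm

−48.6 dBm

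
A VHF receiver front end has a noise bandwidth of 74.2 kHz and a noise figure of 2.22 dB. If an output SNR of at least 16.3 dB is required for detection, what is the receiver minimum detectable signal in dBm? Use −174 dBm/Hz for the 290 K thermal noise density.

−106.8 dBm

Sensitivity = −174 + 10 log₁₀(B) + NF + SNR_min
= −174 + 48.7 + 2.22 + 16.3
= −106.78 dBm → −106.8 dBm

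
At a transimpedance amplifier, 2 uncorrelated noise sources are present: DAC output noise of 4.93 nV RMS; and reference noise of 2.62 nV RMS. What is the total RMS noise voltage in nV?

Uncorrelated sources add in power (mean-square): V_tot = √(ΣV_i²)
V_tot = √[(4.93×10⁻⁹)² + (2.62×10⁻⁹)²] = 5.58×10⁻⁹ V = 5.58 nV

5.58 nV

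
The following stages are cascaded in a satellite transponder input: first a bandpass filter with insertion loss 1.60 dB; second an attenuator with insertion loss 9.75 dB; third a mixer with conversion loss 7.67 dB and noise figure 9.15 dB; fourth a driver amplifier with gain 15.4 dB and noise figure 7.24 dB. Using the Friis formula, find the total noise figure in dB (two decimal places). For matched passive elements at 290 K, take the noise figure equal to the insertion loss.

26.58 dB

Convert to linear (a loss of L dB is a gain of −L dB): F_i = 10^(NF_i/10), G_i = 10^(G_i,dB/10)
  Stage 1: F_1 = 10^(1.60/10) = 1.445, G_1 = 10^(−1.60/10) = 0.6918
  Stage 2: F_2 = 10^(9.75/10) = 9.441, G_2 = 10^(−9.75/10) = 0.1059
  Stage 3: F_3 = 10^(9.15/10) = 8.222, G_3 = 10^(−7.67/10) = 0.1710
  Stage 4: F_4 = 10^(7.24/10) = 5.297, G_4 = 10^(15.4/10) = 34.67
Friis cascade:
  F = 1.445 + (9.441 − 1)/0.6918 + (8.222 − 1)/0.07328 + (5.297 − 1)/0.01253 = 455.1
NF = 10 log₁₀(455.1) = 26.58 dB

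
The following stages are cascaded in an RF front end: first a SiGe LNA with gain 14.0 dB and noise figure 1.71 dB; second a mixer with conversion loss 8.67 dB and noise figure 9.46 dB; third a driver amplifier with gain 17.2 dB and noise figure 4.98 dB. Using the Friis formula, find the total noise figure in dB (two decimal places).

3.84 dB

Convert to linear (a loss of L dB is a gain of −L dB): F_i = 10^(NF_i/10), G_i = 10^(G_i,dB/10)
  Stage 1: F_1 = 10^(1.71/10) = 1.483, G_1 = 10^(14.0/10) = 25.12
  Stage 2: F_2 = 10^(9.46/10) = 8.831, G_2 = 10^(−8.67/10) = 0.1358
  Stage 3: F_3 = 10^(4.98/10) = 3.148, G_3 = 10^(17.2/10) = 52.48
Friis cascade:
  F = 1.483 + (8.831 − 1)/25.12 + (3.148 − 1)/3.412 = 2.424
NF = 10 log₁₀(2.424) = 3.84 dB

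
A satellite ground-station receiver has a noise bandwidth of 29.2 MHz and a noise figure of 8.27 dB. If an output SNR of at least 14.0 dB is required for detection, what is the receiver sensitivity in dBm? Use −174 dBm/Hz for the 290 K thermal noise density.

−77.1 dBm

Sensitivity = −174 + 10 log₁₀(B) + NF + SNR_min
= −174 + 74.65 + 8.27 + 14.0
= −77.08 dBm → −77.1 dBm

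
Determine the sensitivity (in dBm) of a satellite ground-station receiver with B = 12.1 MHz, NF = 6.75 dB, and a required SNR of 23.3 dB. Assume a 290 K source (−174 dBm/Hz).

Sensitivity = −174 + 10 log₁₀(B) + NF + SNR_min
= −174 + 70.83 + 6.75 + 23.3
= −73.12 dBm → −73.1 dBm

−73.1 dBm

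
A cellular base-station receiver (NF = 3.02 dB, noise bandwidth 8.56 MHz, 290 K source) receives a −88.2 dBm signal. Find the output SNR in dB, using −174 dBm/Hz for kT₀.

13.5 dB

Noise floor: N = −174 + 10 log₁₀(B) + NF
10 log₁₀(8.56×10⁶) = 69.32 dB
N = −174 + 69.32 + 3.02 = −101.66 dBm
SNR = P_sig − N = −88.2 − (−101.66) = 13.46 dB → 13.5 dB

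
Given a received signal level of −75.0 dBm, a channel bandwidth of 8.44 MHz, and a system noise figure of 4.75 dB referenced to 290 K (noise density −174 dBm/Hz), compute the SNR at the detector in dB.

25.0 dB

Noise floor: N = −174 + 10 log₁₀(B) + NF
10 log₁₀(8.44×10⁶) = 69.26 dB
N = −174 + 69.26 + 4.75 = −99.99 dBm
SNR = P_sig − N = −75.0 − (−99.99) = 24.99 dB → 25.0 dB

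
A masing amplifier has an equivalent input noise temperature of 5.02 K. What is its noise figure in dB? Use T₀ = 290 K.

0.075 dB

F = 1 + T_e/T₀ = 1 + 5.02/290 = 1.01731
NF = 10 log₁₀(1.01731) = 0.075 dB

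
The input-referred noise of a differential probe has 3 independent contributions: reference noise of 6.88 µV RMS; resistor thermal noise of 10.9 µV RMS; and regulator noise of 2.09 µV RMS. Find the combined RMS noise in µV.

Uncorrelated sources add in power (mean-square): V_tot = √(ΣV_i²)
V_tot = √[(6.88×10⁻⁶)² + (1.09×10⁻⁵)² + (2.09×10⁻⁶)²] = 1.31×10⁻⁵ V = 13.1 µV

13.1 µV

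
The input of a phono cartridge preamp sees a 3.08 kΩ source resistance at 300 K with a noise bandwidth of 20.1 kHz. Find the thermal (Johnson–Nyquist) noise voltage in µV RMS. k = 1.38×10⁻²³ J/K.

V_n = √(4kTRB)
4kTRB = 4 × 1.38×10⁻²³ × 300 × 3.08×10³ × 2.01×10⁴ = 1.03×10⁻¹² V²
V_n = √(1.03×10⁻¹²) = 1.01×10⁻⁶ V = 1.01 µV

1.01 µV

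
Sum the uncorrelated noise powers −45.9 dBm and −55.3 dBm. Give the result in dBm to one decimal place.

Convert to linear, add, convert back:
P₁ = 2.57×10⁻⁸ W, P₂ = 2.95×10⁻⁹ W
P_tot = 2.87×10⁻⁸ W → 10 log₁₀(P_tot / 10⁻³) = −45.4 dBm

−45.4 dBm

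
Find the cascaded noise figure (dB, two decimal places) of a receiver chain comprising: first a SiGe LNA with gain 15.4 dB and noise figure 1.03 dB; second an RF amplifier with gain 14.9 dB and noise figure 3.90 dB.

1.17 dB

Convert to linear (a loss of L dB is a gain of −L dB): F_i = 10^(NF_i/10), G_i = 10^(G_i,dB/10)
  Stage 1: F_1 = 10^(1.03/10) = 1.268, G_1 = 10^(15.4/10) = 34.67
  Stage 2: F_2 = 10^(3.90/10) = 2.455, G_2 = 10^(14.9/10) = 30.90
Friis cascade:
  F = 1.268 + (2.455 − 1)/34.67 = 1.310
NF = 10 log₁₀(1.310) = 1.17 dB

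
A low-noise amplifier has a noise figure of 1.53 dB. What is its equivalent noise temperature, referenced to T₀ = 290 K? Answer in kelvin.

F = 10^(1.53/10) = 1.42233
T_e = (F − 1)·T₀ = (1.42233 − 1) × 290 = 122 K

122 K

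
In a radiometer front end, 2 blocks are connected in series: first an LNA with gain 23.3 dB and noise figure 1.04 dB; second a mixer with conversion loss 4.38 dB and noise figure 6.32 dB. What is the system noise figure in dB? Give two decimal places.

Convert to linear (a loss of L dB is a gain of −L dB): F_i = 10^(NF_i/10), G_i = 10^(G_i,dB/10)
  Stage 1: F_1 = 10^(1.04/10) = 1.271, G_1 = 10^(23.3/10) = 213.8
  Stage 2: F_2 = 10^(6.32/10) = 4.285, G_2 = 10^(−4.38/10) = 0.3648
Friis cascade:
  F = 1.271 + (4.285 − 1)/213.8 = 1.286
NF = 10 log₁₀(1.286) = 1.09 dB

1.09 dB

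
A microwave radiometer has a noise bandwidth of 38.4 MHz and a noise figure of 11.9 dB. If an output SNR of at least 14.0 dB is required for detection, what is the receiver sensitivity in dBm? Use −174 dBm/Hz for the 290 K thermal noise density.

−72.3 dBm

Sensitivity = −174 + 10 log₁₀(B) + NF + SNR_min
= −174 + 75.84 + 11.9 + 14.0
= −72.26 dBm → −72.3 dBm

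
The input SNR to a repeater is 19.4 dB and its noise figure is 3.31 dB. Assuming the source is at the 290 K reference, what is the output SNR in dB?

By definition F = SNR_in/SNR_out, so in dB: SNR_out = SNR_in − NF
SNR_out = 19.4 − 3.31 = 16.09 dB

16.09 dB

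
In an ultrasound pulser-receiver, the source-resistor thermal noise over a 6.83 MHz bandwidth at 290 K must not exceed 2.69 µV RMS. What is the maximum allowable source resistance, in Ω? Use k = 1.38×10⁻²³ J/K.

Johnson–Nyquist: V_n = √(4kTRB) ⇒ R = V_n² / (4kTB)
4kTB = 4 × 1.38×10⁻²³ × 290 × 6.83×10⁶ = 1.09×10⁻¹³
R = (2.69×10⁻⁶)² / 1.09×10⁻¹³ = 6.62×10¹ Ω = 66.2 Ω

66.2 Ω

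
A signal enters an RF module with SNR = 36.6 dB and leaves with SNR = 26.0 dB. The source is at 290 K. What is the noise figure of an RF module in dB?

10.6 dB

NF (dB) = SNR_in(dB) − SNR_out(dB) when the source is at T₀
NF = 36.6 − 26.0 = 10.6 dB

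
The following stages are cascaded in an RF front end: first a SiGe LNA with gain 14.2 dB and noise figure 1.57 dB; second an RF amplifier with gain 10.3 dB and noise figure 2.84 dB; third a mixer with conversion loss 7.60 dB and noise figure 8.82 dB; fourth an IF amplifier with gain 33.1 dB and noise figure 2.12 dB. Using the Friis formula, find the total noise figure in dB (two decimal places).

1.78 dB

Convert to linear (a loss of L dB is a gain of −L dB): F_i = 10^(NF_i/10), G_i = 10^(G_i,dB/10)
  Stage 1: F_1 = 10^(1.57/10) = 1.435, G_1 = 10^(14.2/10) = 26.30
  Stage 2: F_2 = 10^(2.84/10) = 1.923, G_2 = 10^(10.3/10) = 10.72
  Stage 3: F_3 = 10^(8.82/10) = 7.621, G_3 = 10^(−7.60/10) = 0.1738
  Stage 4: F_4 = 10^(2.12/10) = 1.629, G_4 = 10^(33.1/10) = 2042
Friis cascade:
  F = 1.435 + (1.923 − 1)/26.30 + (7.621 − 1)/281.8 + (1.629 − 1)/48.98 = 1.507
NF = 10 log₁₀(1.507) = 1.78 dB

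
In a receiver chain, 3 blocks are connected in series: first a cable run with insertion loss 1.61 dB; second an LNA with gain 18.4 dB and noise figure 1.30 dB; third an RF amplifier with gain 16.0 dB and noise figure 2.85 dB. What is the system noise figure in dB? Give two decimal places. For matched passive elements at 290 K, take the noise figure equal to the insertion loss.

Convert to linear (a loss of L dB is a gain of −L dB): F_i = 10^(NF_i/10), G_i = 10^(G_i,dB/10)
  Stage 1: F_1 = 10^(1.61/10) = 1.449, G_1 = 10^(−1.61/10) = 0.6902
  Stage 2: F_2 = 10^(1.30/10) = 1.349, G_2 = 10^(18.4/10) = 69.18
  Stage 3: F_3 = 10^(2.85/10) = 1.928, G_3 = 10^(16.0/10) = 39.81
Friis cascade:
  F = 1.449 + (1.349 − 1)/0.6902 + (1.928 − 1)/47.75 = 1.974
NF = 10 log₁₀(1.974) = 2.95 dB

2.95 dB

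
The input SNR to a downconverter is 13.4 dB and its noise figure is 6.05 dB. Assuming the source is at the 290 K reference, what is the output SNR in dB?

7.35 dB

By definition F = SNR_in/SNR_out, so in dB: SNR_out = SNR_in − NF
SNR_out = 13.4 − 6.05 = 7.35 dB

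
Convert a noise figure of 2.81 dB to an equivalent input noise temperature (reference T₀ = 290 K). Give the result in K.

F = 10^(2.81/10) = 1.90985
T_e = (F − 1)·T₀ = (1.90985 − 1) × 290 = 264 K

264 K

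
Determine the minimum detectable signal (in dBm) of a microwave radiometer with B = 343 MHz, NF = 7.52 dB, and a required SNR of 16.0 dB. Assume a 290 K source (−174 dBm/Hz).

−65.1 dBm

Sensitivity = −174 + 10 log₁₀(B) + NF + SNR_min
= −174 + 85.35 + 7.52 + 16.0
= −65.13 dBm → −65.1 dBm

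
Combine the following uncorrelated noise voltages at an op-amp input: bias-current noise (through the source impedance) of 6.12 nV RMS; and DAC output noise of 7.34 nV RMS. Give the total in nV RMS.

Uncorrelated sources add in power (mean-square): V_tot = √(ΣV_i²)
V_tot = √[(6.12×10⁻⁹)² + (7.34×10⁻⁹)²] = 9.56×10⁻⁹ V = 9.56 nV

9.56 nV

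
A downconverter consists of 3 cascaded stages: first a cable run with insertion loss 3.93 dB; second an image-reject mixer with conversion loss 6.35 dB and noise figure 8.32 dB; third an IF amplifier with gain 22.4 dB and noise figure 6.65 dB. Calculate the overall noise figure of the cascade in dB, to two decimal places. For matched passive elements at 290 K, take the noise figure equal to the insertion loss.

17.44 dB

Convert to linear (a loss of L dB is a gain of −L dB): F_i = 10^(NF_i/10), G_i = 10^(G_i,dB/10)
  Stage 1: F_1 = 10^(3.93/10) = 2.472, G_1 = 10^(−3.93/10) = 0.4046
  Stage 2: F_2 = 10^(8.32/10) = 6.792, G_2 = 10^(−6.35/10) = 0.2317
  Stage 3: F_3 = 10^(6.65/10) = 4.624, G_3 = 10^(22.4/10) = 173.8
Friis cascade:
  F = 2.472 + (6.792 − 1)/0.4046 + (4.624 − 1)/0.09376 = 55.44
NF = 10 log₁₀(55.44) = 17.44 dB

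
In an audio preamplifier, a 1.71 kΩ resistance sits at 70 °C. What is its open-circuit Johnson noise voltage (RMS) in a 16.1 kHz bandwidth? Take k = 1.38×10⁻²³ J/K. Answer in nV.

722 nV

T = 70 °C + 273.15 = 343.15 K
V_n = √(4kTRB)
4kTRB = 4 × 1.38×10⁻²³ × 343.15 × 1.71×10³ × 1.61×10⁴ = 5.21×10⁻¹³ V²
V_n = √(5.21×10⁻¹³) = 7.22×10⁻⁷ V = 722 nV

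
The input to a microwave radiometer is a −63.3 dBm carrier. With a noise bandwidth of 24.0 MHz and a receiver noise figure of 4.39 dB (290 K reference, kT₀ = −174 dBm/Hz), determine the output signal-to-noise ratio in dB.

32.5 dB

Noise floor: N = −174 + 10 log₁₀(B) + NF
10 log₁₀(2.40×10⁷) = 73.8 dB
N = −174 + 73.8 + 4.39 = −95.81 dBm
SNR = P_sig − N = −63.3 − (−95.81) = 32.51 dB → 32.5 dB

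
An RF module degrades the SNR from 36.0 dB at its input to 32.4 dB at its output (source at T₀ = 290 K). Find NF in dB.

3.6 dB

NF (dB) = SNR_in(dB) − SNR_out(dB) when the source is at T₀
NF = 36.0 − 32.4 = 3.6 dB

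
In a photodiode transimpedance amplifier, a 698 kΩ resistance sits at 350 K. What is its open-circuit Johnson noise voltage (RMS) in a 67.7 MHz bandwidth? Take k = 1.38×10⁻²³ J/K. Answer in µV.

955 µV

V_n = √(4kTRB)
4kTRB = 4 × 1.38×10⁻²³ × 350 × 6.98×10⁵ × 6.77×10⁷ = 9.13×10⁻⁷ V²
V_n = √(9.13×10⁻⁷) = 9.55×10⁻⁴ V = 955 µV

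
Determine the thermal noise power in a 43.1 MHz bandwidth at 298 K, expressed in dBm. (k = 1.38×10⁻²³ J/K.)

−97.5 dBm

P_n = kTB = 1.38×10⁻²³ × 298 × 4.31×10⁷ = 1.77×10⁻¹³ W
In dBm: 10 log₁₀(1.77×10⁻¹³ / 10⁻³) = −97.5 dBm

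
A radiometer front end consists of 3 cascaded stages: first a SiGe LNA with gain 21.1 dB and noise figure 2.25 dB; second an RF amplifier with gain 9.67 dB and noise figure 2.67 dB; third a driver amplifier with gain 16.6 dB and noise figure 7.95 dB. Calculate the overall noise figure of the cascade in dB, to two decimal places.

Convert to linear (a loss of L dB is a gain of −L dB): F_i = 10^(NF_i/10), G_i = 10^(G_i,dB/10)
  Stage 1: F_1 = 10^(2.25/10) = 1.679, G_1 = 10^(21.1/10) = 128.8
  Stage 2: F_2 = 10^(2.67/10) = 1.849, G_2 = 10^(9.67/10) = 9.268
  Stage 3: F_3 = 10^(7.95/10) = 6.237, G_3 = 10^(16.6/10) = 45.71
Friis cascade:
  F = 1.679 + (1.849 − 1)/128.8 + (6.237 − 1)/1194 = 1.690
NF = 10 log₁₀(1.690) = 2.28 dB

2.28 dB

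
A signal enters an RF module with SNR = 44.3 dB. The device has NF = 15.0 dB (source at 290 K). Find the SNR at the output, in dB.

29.3 dB

By definition F = SNR_in/SNR_out, so in dB: SNR_out = SNR_in − NF
SNR_out = 44.3 − 15.0 = 29.3 dB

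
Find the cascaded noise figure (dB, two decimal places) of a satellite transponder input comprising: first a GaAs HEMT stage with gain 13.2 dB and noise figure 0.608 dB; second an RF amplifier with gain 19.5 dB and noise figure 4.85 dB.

0.96 dB

Convert to linear (a loss of L dB is a gain of −L dB): F_i = 10^(NF_i/10), G_i = 10^(G_i,dB/10)
  Stage 1: F_1 = 10^(0.608/10) = 1.150, G_1 = 10^(13.2/10) = 20.89
  Stage 2: F_2 = 10^(4.85/10) = 3.055, G_2 = 10^(19.5/10) = 89.13
Friis cascade:
  F = 1.150 + (3.055 − 1)/20.89 = 1.249
NF = 10 log₁₀(1.249) = 0.96 dB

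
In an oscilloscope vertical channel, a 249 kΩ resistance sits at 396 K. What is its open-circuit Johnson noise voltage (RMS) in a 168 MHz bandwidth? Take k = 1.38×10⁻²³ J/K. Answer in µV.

V_n = √(4kTRB)
4kTRB = 4 × 1.38×10⁻²³ × 396 × 2.49×10⁵ × 1.68×10⁸ = 9.14×10⁻⁷ V²
V_n = √(9.14×10⁻⁷) = 9.56×10⁻⁴ V = 956 µV

956 µV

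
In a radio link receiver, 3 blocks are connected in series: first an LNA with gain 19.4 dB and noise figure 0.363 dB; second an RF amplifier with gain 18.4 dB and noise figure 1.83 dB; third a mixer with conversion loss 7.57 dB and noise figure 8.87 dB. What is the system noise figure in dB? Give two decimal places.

0.39 dB

Convert to linear (a loss of L dB is a gain of −L dB): F_i = 10^(NF_i/10), G_i = 10^(G_i,dB/10)
  Stage 1: F_1 = 10^(0.363/10) = 1.087, G_1 = 10^(19.4/10) = 87.10
  Stage 2: F_2 = 10^(1.83/10) = 1.524, G_2 = 10^(18.4/10) = 69.18
  Stage 3: F_3 = 10^(8.87/10) = 7.709, G_3 = 10^(−7.57/10) = 0.1750
Friis cascade:
  F = 1.087 + (1.524 − 1)/87.10 + (7.709 − 1)/6026 = 1.094
NF = 10 log₁₀(1.094) = 0.39 dB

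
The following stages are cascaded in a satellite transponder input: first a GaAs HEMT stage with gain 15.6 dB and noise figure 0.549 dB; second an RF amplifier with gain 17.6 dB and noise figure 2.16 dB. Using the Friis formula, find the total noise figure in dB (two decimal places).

0.62 dB

Convert to linear (a loss of L dB is a gain of −L dB): F_i = 10^(NF_i/10), G_i = 10^(G_i,dB/10)
  Stage 1: F_1 = 10^(0.549/10) = 1.135, G_1 = 10^(15.6/10) = 36.31
  Stage 2: F_2 = 10^(2.16/10) = 1.644, G_2 = 10^(17.6/10) = 57.54
Friis cascade:
  F = 1.135 + (1.644 − 1)/36.31 = 1.152
NF = 10 log₁₀(1.152) = 0.62 dB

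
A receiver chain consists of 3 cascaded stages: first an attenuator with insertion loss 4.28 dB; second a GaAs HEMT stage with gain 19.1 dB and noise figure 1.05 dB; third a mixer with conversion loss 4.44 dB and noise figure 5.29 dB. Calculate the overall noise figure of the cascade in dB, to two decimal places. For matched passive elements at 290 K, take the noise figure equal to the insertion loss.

Convert to linear (a loss of L dB is a gain of −L dB): F_i = 10^(NF_i/10), G_i = 10^(G_i,dB/10)
  Stage 1: F_1 = 10^(4.28/10) = 2.679, G_1 = 10^(−4.28/10) = 0.3733
  Stage 2: F_2 = 10^(1.05/10) = 1.274, G_2 = 10^(19.1/10) = 81.28
  Stage 3: F_3 = 10^(5.29/10) = 3.381, G_3 = 10^(−4.44/10) = 0.3597
Friis cascade:
  F = 2.679 + (1.274 − 1)/0.3733 + (3.381 − 1)/30.34 = 3.490
NF = 10 log₁₀(3.490) = 5.43 dB

5.43 dB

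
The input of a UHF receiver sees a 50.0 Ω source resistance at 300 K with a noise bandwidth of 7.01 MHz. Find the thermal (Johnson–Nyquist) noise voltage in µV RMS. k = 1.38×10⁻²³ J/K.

V_n = √(4kTRB)
4kTRB = 4 × 1.38×10⁻²³ × 300 × 5.00×10¹ × 7.01×10⁶ = 5.80×10⁻¹² V²
V_n = √(5.80×10⁻¹²) = 2.41×10⁻⁶ V = 2.41 µV

2.41 µV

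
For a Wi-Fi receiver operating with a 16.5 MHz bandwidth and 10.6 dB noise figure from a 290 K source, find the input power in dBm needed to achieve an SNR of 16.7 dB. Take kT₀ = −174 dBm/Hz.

Sensitivity = −174 + 10 log₁₀(B) + NF + SNR_min
= −174 + 72.17 + 10.6 + 16.7
= −74.53 dBm → −74.5 dBm

−74.5 dBm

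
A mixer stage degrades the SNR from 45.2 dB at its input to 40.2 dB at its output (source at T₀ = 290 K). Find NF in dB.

5.0 dB

NF (dB) = SNR_in(dB) − SNR_out(dB) when the source is at T₀
NF = 45.2 − 40.2 = 5.0 dB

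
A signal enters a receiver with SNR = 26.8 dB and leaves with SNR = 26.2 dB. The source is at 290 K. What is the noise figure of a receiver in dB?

NF (dB) = SNR_in(dB) − SNR_out(dB) when the source is at T₀
NF = 26.8 − 26.2 = 0.6 dB

0.6 dB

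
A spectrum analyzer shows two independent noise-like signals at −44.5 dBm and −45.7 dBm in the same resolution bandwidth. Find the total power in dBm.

−42.0 dBm

Convert to linear, add, convert back:
P₁ = 3.55×10⁻⁸ W, P₂ = 2.69×10⁻⁸ W
P_tot = 6.24×10⁻⁸ W → 10 log₁₀(P_tot / 10⁻³) = −42.0 dBm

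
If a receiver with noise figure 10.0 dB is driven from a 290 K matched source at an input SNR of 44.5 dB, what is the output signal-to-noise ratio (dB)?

By definition F = SNR_in/SNR_out, so in dB: SNR_out = SNR_in − NF
SNR_out = 44.5 − 10.0 = 34.5 dB

34.5 dB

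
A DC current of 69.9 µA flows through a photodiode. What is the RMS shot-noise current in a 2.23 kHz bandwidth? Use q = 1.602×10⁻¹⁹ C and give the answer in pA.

I_n = √(2qI·B)
2qI·B = 2 × 1.602×10⁻¹⁹ × 6.99×10⁻⁵ × 2.23×10³ = 4.99×10⁻²⁰ A²
I_n = √(4.99×10⁻²⁰) = 2.23×10⁻¹⁰ A = 223 pA

223 pA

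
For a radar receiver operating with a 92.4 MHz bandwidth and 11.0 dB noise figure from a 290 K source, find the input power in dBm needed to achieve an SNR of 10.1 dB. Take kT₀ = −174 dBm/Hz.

Sensitivity = −174 + 10 log₁₀(B) + NF + SNR_min
= −174 + 79.66 + 11.0 + 10.1
= −73.24 dBm → −73.2 dBm

−73.2 dBm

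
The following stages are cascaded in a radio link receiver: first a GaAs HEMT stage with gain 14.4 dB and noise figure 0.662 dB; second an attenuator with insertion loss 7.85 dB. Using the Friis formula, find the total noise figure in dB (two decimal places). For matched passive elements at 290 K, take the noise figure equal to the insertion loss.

Convert to linear (a loss of L dB is a gain of −L dB): F_i = 10^(NF_i/10), G_i = 10^(G_i,dB/10)
  Stage 1: F_1 = 10^(0.662/10) = 1.165, G_1 = 10^(14.4/10) = 27.54
  Stage 2: F_2 = 10^(7.85/10) = 6.095, G_2 = 10^(−7.85/10) = 0.1641
Friis cascade:
  F = 1.165 + (6.095 − 1)/27.54 = 1.350
NF = 10 log₁₀(1.350) = 1.30 dB

1.30 dB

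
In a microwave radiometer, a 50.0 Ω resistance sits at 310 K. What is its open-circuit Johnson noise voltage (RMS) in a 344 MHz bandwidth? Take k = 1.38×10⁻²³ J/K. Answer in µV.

V_n = √(4kTRB)
4kTRB = 4 × 1.38×10⁻²³ × 310 × 5.00×10¹ × 3.44×10⁸ = 2.94×10⁻¹⁰ V²
V_n = √(2.94×10⁻¹⁰) = 1.72×10⁻⁵ V = 17.2 µV

17.2 µV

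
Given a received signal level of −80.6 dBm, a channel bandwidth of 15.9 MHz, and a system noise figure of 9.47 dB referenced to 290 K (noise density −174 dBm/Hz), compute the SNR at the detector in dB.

Noise floor: N = −174 + 10 log₁₀(B) + NF
10 log₁₀(1.59×10⁷) = 72.01 dB
N = −174 + 72.01 + 9.47 = −92.52 dBm
SNR = P_sig − N = −80.6 − (−92.52) = 11.92 dB → 11.9 dB

11.9 dB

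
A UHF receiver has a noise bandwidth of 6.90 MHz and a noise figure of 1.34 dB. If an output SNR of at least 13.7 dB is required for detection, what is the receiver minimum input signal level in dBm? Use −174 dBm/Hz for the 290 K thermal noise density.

−90.6 dBm

Sensitivity = −174 + 10 log₁₀(B) + NF + SNR_min
= −174 + 68.39 + 1.34 + 13.7
= −90.57 dBm → −90.6 dBm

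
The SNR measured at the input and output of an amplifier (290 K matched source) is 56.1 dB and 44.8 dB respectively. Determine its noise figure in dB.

NF (dB) = SNR_in(dB) − SNR_out(dB) when the source is at T₀
NF = 56.1 − 44.8 = 11.3 dB

11.3 dB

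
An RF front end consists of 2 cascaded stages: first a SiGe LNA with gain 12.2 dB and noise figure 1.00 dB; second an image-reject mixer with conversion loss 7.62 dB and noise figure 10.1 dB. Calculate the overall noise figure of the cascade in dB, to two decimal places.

2.59 dB

Convert to linear (a loss of L dB is a gain of −L dB): F_i = 10^(NF_i/10), G_i = 10^(G_i,dB/10)
  Stage 1: F_1 = 10^(1.00/10) = 1.259, G_1 = 10^(12.2/10) = 16.60
  Stage 2: F_2 = 10^(10.1/10) = 10.23, G_2 = 10^(−7.62/10) = 0.1730
Friis cascade:
  F = 1.259 + (10.23 − 1)/16.60 = 1.815
NF = 10 log₁₀(1.815) = 2.59 dB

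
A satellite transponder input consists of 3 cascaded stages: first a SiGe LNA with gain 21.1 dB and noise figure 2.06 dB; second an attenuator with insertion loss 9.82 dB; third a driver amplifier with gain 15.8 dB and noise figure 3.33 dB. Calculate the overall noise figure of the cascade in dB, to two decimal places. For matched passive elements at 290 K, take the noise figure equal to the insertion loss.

2.45 dB

Convert to linear (a loss of L dB is a gain of −L dB): F_i = 10^(NF_i/10), G_i = 10^(G_i,dB/10)
  Stage 1: F_1 = 10^(2.06/10) = 1.607, G_1 = 10^(21.1/10) = 128.8
  Stage 2: F_2 = 10^(9.82/10) = 9.594, G_2 = 10^(−9.82/10) = 0.1042
  Stage 3: F_3 = 10^(3.33/10) = 2.153, G_3 = 10^(15.8/10) = 38.02
Friis cascade:
  F = 1.607 + (9.594 − 1)/128.8 + (2.153 − 1)/13.43 = 1.760
NF = 10 log₁₀(1.760) = 2.45 dB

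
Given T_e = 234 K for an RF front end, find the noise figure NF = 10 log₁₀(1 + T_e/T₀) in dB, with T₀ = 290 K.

F = 1 + T_e/T₀ = 1 + 234/290 = 1.8069
NF = 10 log₁₀(1.8069) = 2.57 dB

2.57 dB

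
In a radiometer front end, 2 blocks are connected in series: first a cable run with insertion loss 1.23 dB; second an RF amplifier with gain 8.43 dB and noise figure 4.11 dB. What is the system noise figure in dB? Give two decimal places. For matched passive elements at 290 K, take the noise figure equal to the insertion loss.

Convert to linear (a loss of L dB is a gain of −L dB): F_i = 10^(NF_i/10), G_i = 10^(G_i,dB/10)
  Stage 1: F_1 = 10^(1.23/10) = 1.327, G_1 = 10^(−1.23/10) = 0.7534
  Stage 2: F_2 = 10^(4.11/10) = 2.576, G_2 = 10^(8.43/10) = 6.966
Friis cascade:
  F = 1.327 + (2.576 − 1)/0.7534 = 3.420
NF = 10 log₁₀(3.420) = 5.34 dB

5.34 dB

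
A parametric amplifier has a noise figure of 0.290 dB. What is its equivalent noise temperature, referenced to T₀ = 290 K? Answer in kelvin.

20.0 K

F = 10^(0.290/10) = 1.06905
T_e = (F − 1)·T₀ = (1.06905 − 1) × 290 = 20.0 K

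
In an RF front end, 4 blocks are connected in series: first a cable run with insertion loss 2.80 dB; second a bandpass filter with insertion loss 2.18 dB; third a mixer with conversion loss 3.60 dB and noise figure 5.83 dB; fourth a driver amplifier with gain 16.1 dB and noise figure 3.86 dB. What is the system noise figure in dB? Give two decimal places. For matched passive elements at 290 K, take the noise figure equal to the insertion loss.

13.50 dB

Convert to linear (a loss of L dB is a gain of −L dB): F_i = 10^(NF_i/10), G_i = 10^(G_i,dB/10)
  Stage 1: F_1 = 10^(2.80/10) = 1.905, G_1 = 10^(−2.80/10) = 0.5248
  Stage 2: F_2 = 10^(2.18/10) = 1.652, G_2 = 10^(−2.18/10) = 0.6053
  Stage 3: F_3 = 10^(5.83/10) = 3.828, G_3 = 10^(−3.60/10) = 0.4365
  Stage 4: F_4 = 10^(3.86/10) = 2.432, G_4 = 10^(16.1/10) = 40.74
Friis cascade:
  F = 1.905 + (1.652 − 1)/0.5248 + (3.828 − 1)/0.3177 + (2.432 − 1)/0.1387 = 22.38
NF = 10 log₁₀(22.38) = 13.50 dB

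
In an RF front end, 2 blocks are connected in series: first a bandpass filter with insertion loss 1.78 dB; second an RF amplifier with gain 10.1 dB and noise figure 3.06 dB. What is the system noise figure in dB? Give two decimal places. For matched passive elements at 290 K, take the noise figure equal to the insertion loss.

4.84 dB

Convert to linear (a loss of L dB is a gain of −L dB): F_i = 10^(NF_i/10), G_i = 10^(G_i,dB/10)
  Stage 1: F_1 = 10^(1.78/10) = 1.507, G_1 = 10^(−1.78/10) = 0.6637
  Stage 2: F_2 = 10^(3.06/10) = 2.023, G_2 = 10^(10.1/10) = 10.23
Friis cascade:
  F = 1.507 + (2.023 − 1)/0.6637 = 3.048
NF = 10 log₁₀(3.048) = 4.84 dB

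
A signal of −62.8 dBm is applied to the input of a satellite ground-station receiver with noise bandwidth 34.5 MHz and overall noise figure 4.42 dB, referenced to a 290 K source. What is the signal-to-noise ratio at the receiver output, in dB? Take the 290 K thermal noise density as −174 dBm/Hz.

31.4 dB

Noise floor: N = −174 + 10 log₁₀(B) + NF
10 log₁₀(3.45×10⁷) = 75.38 dB
N = −174 + 75.38 + 4.42 = −94.20 dBm
SNR = P_sig − N = −62.8 − (−94.20) = 31.40 dB → 31.4 dB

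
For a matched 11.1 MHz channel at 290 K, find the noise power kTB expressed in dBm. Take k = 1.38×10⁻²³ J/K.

−103.5 dBm

P_n = kTB = 1.38×10⁻²³ × 290 × 1.11×10⁷ = 4.44×10⁻¹⁴ W
In dBm: 10 log₁₀(4.44×10⁻¹⁴ / 10⁻³) = −103.5 dBm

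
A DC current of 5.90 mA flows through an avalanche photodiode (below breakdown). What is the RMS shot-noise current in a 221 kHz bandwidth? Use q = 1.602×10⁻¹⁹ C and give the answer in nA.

20.4 nA

I_n = √(2qI·B)
2qI·B = 2 × 1.602×10⁻¹⁹ × 5.90×10⁻³ × 2.21×10⁵ = 4.18×10⁻¹⁶ A²
I_n = √(4.18×10⁻¹⁶) = 2.04×10⁻⁸ A = 20.4 nA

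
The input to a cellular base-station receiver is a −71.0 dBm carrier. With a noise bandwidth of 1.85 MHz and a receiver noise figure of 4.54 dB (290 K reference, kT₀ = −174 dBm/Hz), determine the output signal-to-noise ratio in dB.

35.8 dB

Noise floor: N = −174 + 10 log₁₀(B) + NF
10 log₁₀(1.85×10⁶) = 62.67 dB
N = −174 + 62.67 + 4.54 = −106.79 dBm
SNR = P_sig − N = −71.0 − (−106.79) = 35.79 dB → 35.8 dB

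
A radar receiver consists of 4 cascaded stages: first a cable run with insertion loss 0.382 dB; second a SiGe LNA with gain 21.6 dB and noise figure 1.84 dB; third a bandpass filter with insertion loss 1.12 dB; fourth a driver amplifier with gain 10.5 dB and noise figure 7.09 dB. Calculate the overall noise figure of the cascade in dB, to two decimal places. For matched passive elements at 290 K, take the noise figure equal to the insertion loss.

2.33 dB

Convert to linear (a loss of L dB is a gain of −L dB): F_i = 10^(NF_i/10), G_i = 10^(G_i,dB/10)
  Stage 1: F_1 = 10^(0.382/10) = 1.092, G_1 = 10^(−0.382/10) = 0.9158
  Stage 2: F_2 = 10^(1.84/10) = 1.528, G_2 = 10^(21.6/10) = 144.5
  Stage 3: F_3 = 10^(1.12/10) = 1.294, G_3 = 10^(−1.12/10) = 0.7727
  Stage 4: F_4 = 10^(7.09/10) = 5.117, G_4 = 10^(10.5/10) = 11.22
Friis cascade:
  F = 1.092 + (1.528 − 1)/0.9158 + (1.294 − 1)/132.4 + (5.117 − 1)/102.3 = 1.710
NF = 10 log₁₀(1.710) = 2.33 dB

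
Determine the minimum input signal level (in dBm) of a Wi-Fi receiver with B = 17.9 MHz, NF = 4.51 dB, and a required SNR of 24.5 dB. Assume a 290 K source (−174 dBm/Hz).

Sensitivity = −174 + 10 log₁₀(B) + NF + SNR_min
= −174 + 72.53 + 4.51 + 24.5
= −72.46 dBm → −72.5 dBm

−72.5 dBm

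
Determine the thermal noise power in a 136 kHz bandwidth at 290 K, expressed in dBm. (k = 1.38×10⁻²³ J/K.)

P_n = kTB = 1.38×10⁻²³ × 290 × 1.36×10⁵ = 5.44×10⁻¹⁶ W
In dBm: 10 log₁₀(5.44×10⁻¹⁶ / 10⁻³) = −122.6 dBm

−122.6 dBm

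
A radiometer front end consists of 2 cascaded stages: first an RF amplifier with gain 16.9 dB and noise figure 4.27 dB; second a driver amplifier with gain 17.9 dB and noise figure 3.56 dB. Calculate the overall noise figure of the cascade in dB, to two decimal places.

Convert to linear (a loss of L dB is a gain of −L dB): F_i = 10^(NF_i/10), G_i = 10^(G_i,dB/10)
  Stage 1: F_1 = 10^(4.27/10) = 2.673, G_1 = 10^(16.9/10) = 48.98
  Stage 2: F_2 = 10^(3.56/10) = 2.270, G_2 = 10^(17.9/10) = 61.66
Friis cascade:
  F = 2.673 + (2.270 − 1)/48.98 = 2.699
NF = 10 log₁₀(2.699) = 4.31 dB

4.31 dB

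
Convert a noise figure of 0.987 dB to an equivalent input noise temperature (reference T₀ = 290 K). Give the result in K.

F = 10^(0.987/10) = 1.25516
T_e = (F − 1)·T₀ = (1.25516 − 1) × 290 = 74.0 K

74.0 K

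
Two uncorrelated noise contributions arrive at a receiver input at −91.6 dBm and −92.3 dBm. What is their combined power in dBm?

−88.9 dBm

Convert to linear, add, convert back:
P₁ = 6.92×10⁻¹³ W, P₂ = 5.89×10⁻¹³ W
P_tot = 1.28×10⁻¹² W → 10 log₁₀(P_tot / 10⁻³) = −88.9 dBm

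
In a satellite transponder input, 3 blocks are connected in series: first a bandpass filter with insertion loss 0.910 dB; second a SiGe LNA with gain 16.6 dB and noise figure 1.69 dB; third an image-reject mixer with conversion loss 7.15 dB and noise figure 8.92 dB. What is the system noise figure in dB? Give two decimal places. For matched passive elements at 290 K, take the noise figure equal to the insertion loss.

Convert to linear (a loss of L dB is a gain of −L dB): F_i = 10^(NF_i/10), G_i = 10^(G_i,dB/10)
  Stage 1: F_1 = 10^(0.910/10) = 1.233, G_1 = 10^(−0.910/10) = 0.8110
  Stage 2: F_2 = 10^(1.69/10) = 1.476, G_2 = 10^(16.6/10) = 45.71
  Stage 3: F_3 = 10^(8.92/10) = 7.798, G_3 = 10^(−7.15/10) = 0.1928
Friis cascade:
  F = 1.233 + (1.476 − 1)/0.8110 + (7.798 − 1)/37.07 = 2.003
NF = 10 log₁₀(2.003) = 3.02 dB

3.02 dB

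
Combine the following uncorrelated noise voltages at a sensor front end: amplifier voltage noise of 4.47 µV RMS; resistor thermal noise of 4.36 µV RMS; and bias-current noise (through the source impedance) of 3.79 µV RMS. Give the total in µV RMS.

7.30 µV

Uncorrelated sources add in power (mean-square): V_tot = √(ΣV_i²)
V_tot = √[(4.47×10⁻⁶)² + (4.36×10⁻⁶)² + (3.79×10⁻⁶)²] = 7.30×10⁻⁶ V = 7.30 µV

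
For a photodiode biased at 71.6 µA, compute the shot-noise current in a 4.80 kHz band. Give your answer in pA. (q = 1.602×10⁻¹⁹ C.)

332 pA

I_n = √(2qI·B)
2qI·B = 2 × 1.602×10⁻¹⁹ × 7.16×10⁻⁵ × 4.80×10³ = 1.10×10⁻¹⁹ A²
I_n = √(1.10×10⁻¹⁹) = 3.32×10⁻¹⁰ A = 332 pA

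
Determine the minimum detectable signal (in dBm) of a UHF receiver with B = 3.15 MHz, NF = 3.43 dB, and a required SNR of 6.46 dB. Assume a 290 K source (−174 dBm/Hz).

Sensitivity = −174 + 10 log₁₀(B) + NF + SNR_min
= −174 + 64.98 + 3.43 + 6.46
= −99.13 dBm → −99.1 dBm

−99.1 dBm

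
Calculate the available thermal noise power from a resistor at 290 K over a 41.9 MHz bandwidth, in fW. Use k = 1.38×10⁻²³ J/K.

P_n = kTB = 1.38×10⁻²³ × 290 × 4.19×10⁷ = 1.68×10⁻¹³ W = 168 fW

168 fW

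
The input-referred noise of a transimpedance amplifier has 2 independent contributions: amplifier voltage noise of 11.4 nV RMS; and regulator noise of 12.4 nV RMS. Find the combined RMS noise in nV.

Uncorrelated sources add in power (mean-square): V_tot = √(ΣV_i²)
V_tot = √[(1.14×10⁻⁸)² + (1.24×10⁻⁸)²] = 1.68×10⁻⁸ V = 16.8 nV

16.8 nV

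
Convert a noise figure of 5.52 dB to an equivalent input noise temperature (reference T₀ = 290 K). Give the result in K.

744 K

F = 10^(5.52/10) = 3.56451
T_e = (F − 1)·T₀ = (3.56451 − 1) × 290 = 744 K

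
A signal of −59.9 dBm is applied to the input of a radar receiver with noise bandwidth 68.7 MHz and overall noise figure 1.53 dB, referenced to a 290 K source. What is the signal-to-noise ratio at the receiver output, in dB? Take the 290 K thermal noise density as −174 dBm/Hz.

34.2 dB

Noise floor: N = −174 + 10 log₁₀(B) + NF
10 log₁₀(6.87×10⁷) = 78.37 dB
N = −174 + 78.37 + 1.53 = −94.10 dBm
SNR = P_sig − N = −59.9 − (−94.10) = 34.20 dB → 34.2 dB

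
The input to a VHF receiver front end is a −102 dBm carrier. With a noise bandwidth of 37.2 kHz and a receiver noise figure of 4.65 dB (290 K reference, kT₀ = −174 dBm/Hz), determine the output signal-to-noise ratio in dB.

Noise floor: N = −174 + 10 log₁₀(B) + NF
10 log₁₀(3.72×10⁴) = 45.71 dB
N = −174 + 45.71 + 4.65 = −123.64 dBm
SNR = P_sig − N = −102 − (−123.64) = 21.64 dB → 21.6 dB

21.6 dB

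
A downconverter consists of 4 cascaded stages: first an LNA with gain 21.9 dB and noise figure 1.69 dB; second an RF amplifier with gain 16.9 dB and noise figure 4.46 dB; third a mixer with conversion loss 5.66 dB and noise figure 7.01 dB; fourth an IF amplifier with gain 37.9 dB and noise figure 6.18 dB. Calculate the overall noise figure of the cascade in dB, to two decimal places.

1.73 dB

Convert to linear (a loss of L dB is a gain of −L dB): F_i = 10^(NF_i/10), G_i = 10^(G_i,dB/10)
  Stage 1: F_1 = 10^(1.69/10) = 1.476, G_1 = 10^(21.9/10) = 154.9
  Stage 2: F_2 = 10^(4.46/10) = 2.793, G_2 = 10^(16.9/10) = 48.98
  Stage 3: F_3 = 10^(7.01/10) = 5.023, G_3 = 10^(−5.66/10) = 0.2716
  Stage 4: F_4 = 10^(6.18/10) = 4.150, G_4 = 10^(37.9/10) = 6166
Friis cascade:
  F = 1.476 + (2.793 − 1)/154.9 + (5.023 − 1)/7586 + (4.150 − 1)/2061 = 1.489
NF = 10 log₁₀(1.489) = 1.73 dB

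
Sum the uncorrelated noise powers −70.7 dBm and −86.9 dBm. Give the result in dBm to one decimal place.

Convert to linear, add, convert back:
P₁ = 8.51×10⁻¹¹ W, P₂ = 2.04×10⁻¹² W
P_tot = 8.72×10⁻¹¹ W → 10 log₁₀(P_tot / 10⁻³) = −70.6 dBm

−70.6 dBm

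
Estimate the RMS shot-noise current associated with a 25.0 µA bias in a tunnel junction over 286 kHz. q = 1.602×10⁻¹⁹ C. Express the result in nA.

I_n = √(2qI·B)
2qI·B = 2 × 1.602×10⁻¹⁹ × 2.50×10⁻⁵ × 2.86×10⁵ = 2.29×10⁻¹⁸ A²
I_n = √(2.29×10⁻¹⁸) = 1.51×10⁻⁹ A = 1.51 nA

1.51 nA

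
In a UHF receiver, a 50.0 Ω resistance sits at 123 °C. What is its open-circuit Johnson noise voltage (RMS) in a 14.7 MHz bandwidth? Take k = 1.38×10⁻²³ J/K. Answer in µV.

T = 123 °C + 273.15 = 396.15 K
V_n = √(4kTRB)
4kTRB = 4 × 1.38×10⁻²³ × 396.15 × 5.00×10¹ × 1.47×10⁷ = 1.61×10⁻¹¹ V²
V_n = √(1.61×10⁻¹¹) = 4.01×10⁻⁶ V = 4.01 µV

4.01 µV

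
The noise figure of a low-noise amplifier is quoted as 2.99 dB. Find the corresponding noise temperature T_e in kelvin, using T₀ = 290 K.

F = 10^(2.99/10) = 1.99067
T_e = (F − 1)·T₀ = (1.99067 − 1) × 290 = 287 K

287 K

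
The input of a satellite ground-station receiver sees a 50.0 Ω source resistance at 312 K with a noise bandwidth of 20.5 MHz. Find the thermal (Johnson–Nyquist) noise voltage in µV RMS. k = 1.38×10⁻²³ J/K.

4.20 µV

V_n = √(4kTRB)
4kTRB = 4 × 1.38×10⁻²³ × 312 × 5.00×10¹ × 2.05×10⁷ = 1.77×10⁻¹¹ V²
V_n = √(1.77×10⁻¹¹) = 4.20×10⁻⁶ V = 4.20 µV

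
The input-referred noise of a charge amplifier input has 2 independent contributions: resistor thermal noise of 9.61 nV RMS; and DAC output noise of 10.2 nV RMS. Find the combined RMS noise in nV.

14.0 nV

Uncorrelated sources add in power (mean-square): V_tot = √(ΣV_i²)
V_tot = √[(9.61×10⁻⁹)² + (1.02×10⁻⁸)²] = 1.40×10⁻⁸ V = 14.0 nV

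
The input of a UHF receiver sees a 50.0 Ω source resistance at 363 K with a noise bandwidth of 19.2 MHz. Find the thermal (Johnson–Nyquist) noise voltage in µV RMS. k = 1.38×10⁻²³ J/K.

V_n = √(4kTRB)
4kTRB = 4 × 1.38×10⁻²³ × 363 × 5.00×10¹ × 1.92×10⁷ = 1.92×10⁻¹¹ V²
V_n = √(1.92×10⁻¹¹) = 4.39×10⁻⁶ V = 4.39 µV

4.39 µV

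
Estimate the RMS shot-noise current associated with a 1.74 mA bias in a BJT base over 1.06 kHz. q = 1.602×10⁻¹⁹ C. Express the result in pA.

769 pA

I_n = √(2qI·B)
2qI·B = 2 × 1.602×10⁻¹⁹ × 1.74×10⁻³ × 1.06×10³ = 5.91×10⁻¹⁹ A²
I_n = √(5.91×10⁻¹⁹) = 7.69×10⁻¹⁰ A = 769 pA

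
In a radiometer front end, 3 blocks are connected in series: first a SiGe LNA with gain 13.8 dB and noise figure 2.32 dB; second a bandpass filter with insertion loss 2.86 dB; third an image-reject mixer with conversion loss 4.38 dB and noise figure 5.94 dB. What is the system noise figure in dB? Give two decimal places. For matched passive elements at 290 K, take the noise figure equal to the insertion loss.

2.97 dB

Convert to linear (a loss of L dB is a gain of −L dB): F_i = 10^(NF_i/10), G_i = 10^(G_i,dB/10)
  Stage 1: F_1 = 10^(2.32/10) = 1.706, G_1 = 10^(13.8/10) = 23.99
  Stage 2: F_2 = 10^(2.86/10) = 1.932, G_2 = 10^(−2.86/10) = 0.5176
  Stage 3: F_3 = 10^(5.94/10) = 3.926, G_3 = 10^(−4.38/10) = 0.3648
Friis cascade:
  F = 1.706 + (1.932 − 1)/23.99 + (3.926 − 1)/12.42 = 1.981
NF = 10 log₁₀(1.981) = 2.97 dB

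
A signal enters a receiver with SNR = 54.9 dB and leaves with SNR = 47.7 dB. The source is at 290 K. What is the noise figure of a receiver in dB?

NF (dB) = SNR_in(dB) − SNR_out(dB) when the source is at T₀
NF = 54.9 − 47.7 = 7.2 dB

7.2 dB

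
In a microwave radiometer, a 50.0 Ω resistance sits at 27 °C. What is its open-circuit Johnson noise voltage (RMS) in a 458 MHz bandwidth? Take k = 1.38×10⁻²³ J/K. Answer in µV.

19.5 µV

T = 27 °C + 273.15 = 300.15 K
V_n = √(4kTRB)
4kTRB = 4 × 1.38×10⁻²³ × 300.15 × 5.00×10¹ × 4.58×10⁸ = 3.79×10⁻¹⁰ V²
V_n = √(3.79×10⁻¹⁰) = 1.95×10⁻⁵ V = 19.5 µV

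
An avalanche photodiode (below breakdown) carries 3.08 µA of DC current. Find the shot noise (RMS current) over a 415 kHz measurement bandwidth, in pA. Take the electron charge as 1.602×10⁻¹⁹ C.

I_n = √(2qI·B)
2qI·B = 2 × 1.602×10⁻¹⁹ × 3.08×10⁻⁶ × 4.15×10⁵ = 4.10×10⁻¹⁹ A²
I_n = √(4.10×10⁻¹⁹) = 6.40×10⁻¹⁰ A = 640 pA

640 pA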